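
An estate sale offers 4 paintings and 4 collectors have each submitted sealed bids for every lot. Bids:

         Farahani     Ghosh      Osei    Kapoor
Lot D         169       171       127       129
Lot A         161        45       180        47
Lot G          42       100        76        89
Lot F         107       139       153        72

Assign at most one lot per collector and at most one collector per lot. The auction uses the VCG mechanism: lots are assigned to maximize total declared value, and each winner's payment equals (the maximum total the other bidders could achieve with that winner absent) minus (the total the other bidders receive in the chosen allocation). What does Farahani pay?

Farahani pays $40.

Efficient allocation: Farahani→Lot D ($169), Ghosh→Lot F ($139), Osei→Lot A ($180), Kapoor→Lot G ($89); total welfare W = $577.
Farahani receives Lot D at value $169, so the others get W − 169 = $408.
Without Farahani: best allocation of the remaining 3 bidders over all 4 lots is Ghosh→Lot F ($139), Osei→Lot A ($180), Kapoor→Lot D ($129), total $448.
VCG payment = (others' best without Farahani) − (others' welfare with Farahani) = 448 − 408 = $40.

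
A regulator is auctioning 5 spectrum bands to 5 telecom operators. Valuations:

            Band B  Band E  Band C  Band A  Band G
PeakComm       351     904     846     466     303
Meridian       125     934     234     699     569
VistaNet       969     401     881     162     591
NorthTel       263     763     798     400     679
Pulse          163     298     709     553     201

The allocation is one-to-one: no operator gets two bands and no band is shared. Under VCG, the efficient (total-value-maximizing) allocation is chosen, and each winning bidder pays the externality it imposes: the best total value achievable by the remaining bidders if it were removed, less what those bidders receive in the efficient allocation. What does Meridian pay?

Meridian pays $214M.

Efficient allocation: PeakComm→Band C ($846M), Meridian→Band E ($934M), VistaNet→Band B ($969M), NorthTel→Band G ($679M), Pulse→Band A ($553M); total welfare W = $3981M.
Meridian receives Band E at value $934M, so the others get W − 934 = $3047M.
Without Meridian: best allocation of the remaining 4 bidders over all 5 bands is PeakComm→Band E ($904M), VistaNet→Band B ($969M), NorthTel→Band G ($679M), Pulse→Band C ($709M), total $3261M.
VCG payment = (others' best without Meridian) − (others' welfare with Meridian) = 3261 − 3047 = $214M.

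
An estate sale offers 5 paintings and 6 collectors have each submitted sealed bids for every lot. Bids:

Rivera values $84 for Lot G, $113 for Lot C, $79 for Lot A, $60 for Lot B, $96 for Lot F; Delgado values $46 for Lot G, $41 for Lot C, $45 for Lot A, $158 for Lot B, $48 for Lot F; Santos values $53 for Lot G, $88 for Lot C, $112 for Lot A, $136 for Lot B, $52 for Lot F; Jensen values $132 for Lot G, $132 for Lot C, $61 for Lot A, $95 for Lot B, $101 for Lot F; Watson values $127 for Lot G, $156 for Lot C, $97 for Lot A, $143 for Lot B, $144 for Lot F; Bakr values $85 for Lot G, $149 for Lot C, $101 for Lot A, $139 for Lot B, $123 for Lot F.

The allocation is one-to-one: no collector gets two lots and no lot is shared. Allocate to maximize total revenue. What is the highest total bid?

This is a one-to-one assignment (maximum-weight bipartite matching).
Optimal: Jensen→Lot G ($132), Bakr→Lot C ($149), Santos→Lot A ($112), Delgado→Lot B ($158), Watson→Lot F ($144) — total 132+149+112+158+144 = $695.
Max-entry greedy (repeatedly take the single best remaining cell) gives $681, worse by 14.
Next-best assignment: Jensen→Lot G, Watson→Lot C, Santos→Lot A, Delgado→Lot B, Bakr→Lot F = $681.
Checked against all permutations: $695 is optimal.

Maximum total: $695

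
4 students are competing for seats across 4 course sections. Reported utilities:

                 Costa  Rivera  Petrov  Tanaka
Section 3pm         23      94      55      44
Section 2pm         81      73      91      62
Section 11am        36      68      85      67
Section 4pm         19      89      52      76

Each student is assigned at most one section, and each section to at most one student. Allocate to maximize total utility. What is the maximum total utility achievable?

Optimal: Costa→Section 2pm (81 points), Rivera→Section 3pm (94 points), Petrov→Section 11am (85 points), Tanaka→Section 4pm (76 points) — total 81+94+85+76 = 336 points.
Column-greedy (each section in turn goes to its best remaining student) gives 271 points, worse by 65.
Checked against all permutations: 336 points is optimal.

Maximum total: 336 points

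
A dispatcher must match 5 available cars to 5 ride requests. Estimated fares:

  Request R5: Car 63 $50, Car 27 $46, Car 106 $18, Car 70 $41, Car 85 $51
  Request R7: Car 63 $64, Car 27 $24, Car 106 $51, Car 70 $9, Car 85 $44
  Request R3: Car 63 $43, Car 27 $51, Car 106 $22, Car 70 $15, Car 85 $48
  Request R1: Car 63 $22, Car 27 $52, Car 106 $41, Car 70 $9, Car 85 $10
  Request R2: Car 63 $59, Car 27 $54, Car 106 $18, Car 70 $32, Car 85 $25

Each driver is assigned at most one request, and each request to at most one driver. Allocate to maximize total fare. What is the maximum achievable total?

Max total: $251

Optimal: Car 63→Request R2 ($59), Car 27→Request R1 ($52), Car 106→Request R7 ($51), Car 70→Request R5 ($41), Car 85→Request R3 ($48) — total 59+52+51+41+48 = $251.
Column-greedy (each request in turn goes to its best remaining driver) gives $239, worse by 12.
Next-best assignment: Car 63→Request R7, Car 27→Request R2, Car 106→Request R1, Car 70→Request R5, Car 85→Request R3 = $248.
Swapping Car 106↔Car 63 (Car 106→Request R2 $18, Car 63→Request R7 $64) loses 28.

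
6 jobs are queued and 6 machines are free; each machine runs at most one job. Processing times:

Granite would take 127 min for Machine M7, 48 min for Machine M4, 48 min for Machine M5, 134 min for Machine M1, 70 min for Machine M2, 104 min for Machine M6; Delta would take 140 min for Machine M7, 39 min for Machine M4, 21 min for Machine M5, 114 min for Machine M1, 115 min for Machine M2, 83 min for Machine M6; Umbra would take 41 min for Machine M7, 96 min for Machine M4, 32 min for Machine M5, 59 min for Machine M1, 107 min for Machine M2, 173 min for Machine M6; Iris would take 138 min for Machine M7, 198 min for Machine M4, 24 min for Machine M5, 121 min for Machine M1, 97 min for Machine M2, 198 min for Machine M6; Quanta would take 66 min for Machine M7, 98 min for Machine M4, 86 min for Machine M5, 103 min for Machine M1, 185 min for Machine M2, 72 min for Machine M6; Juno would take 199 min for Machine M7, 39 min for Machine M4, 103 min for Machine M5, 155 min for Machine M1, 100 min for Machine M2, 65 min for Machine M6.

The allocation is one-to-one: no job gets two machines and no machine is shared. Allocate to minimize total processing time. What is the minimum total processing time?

Optimal: Granite→Machine M2 (70 min), Delta→Machine M4 (39 min), Umbra→Machine M1 (59 min), Iris→Machine M5 (24 min), Quanta→Machine M7 (66 min), Juno→Machine M6 (65 min) — total 70+39+59+24+66+65 = 323 min.
Column-greedy (each machine in turn goes to its cheapest remaining job) gives 342 min, worse by 19.
Next-best assignment: Granite→Machine M2, Delta→Machine M6, Umbra→Machine M1, Iris→Machine M5, Quanta→Machine M7, Juno→Machine M4 = 341 min.
Every other assignment is strictly worse.

Minimum total: 323 min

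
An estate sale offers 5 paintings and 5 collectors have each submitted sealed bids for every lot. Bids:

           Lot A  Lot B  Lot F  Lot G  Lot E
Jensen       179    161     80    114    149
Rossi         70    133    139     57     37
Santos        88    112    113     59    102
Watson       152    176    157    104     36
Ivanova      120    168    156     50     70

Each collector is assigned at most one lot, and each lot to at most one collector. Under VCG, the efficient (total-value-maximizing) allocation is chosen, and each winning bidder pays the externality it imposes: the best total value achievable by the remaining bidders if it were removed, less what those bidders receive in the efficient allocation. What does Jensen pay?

Jensen pays $48.

Efficient allocation: Jensen→Lot A ($179), Rossi→Lot F ($139), Santos→Lot E ($102), Watson→Lot G ($104), Ivanova→Lot B ($168); total welfare W = $692.
Jensen receives Lot A at value $179, so the others get W − 179 = $513.
Without Jensen: best allocation of the remaining 4 bidders over all 5 lots is Rossi→Lot F ($139), Santos→Lot E ($102), Watson→Lot A ($152), Ivanova→Lot B ($168), total $561.
VCG payment = (others' best without Jensen) − (others' welfare with Jensen) = 561 − 513 = $48.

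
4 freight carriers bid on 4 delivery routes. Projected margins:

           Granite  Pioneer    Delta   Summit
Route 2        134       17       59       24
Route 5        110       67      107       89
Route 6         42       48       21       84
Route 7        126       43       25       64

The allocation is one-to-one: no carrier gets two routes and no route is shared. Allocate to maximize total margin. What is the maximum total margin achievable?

Optimal: Granite→Route 2 ($134k), Pioneer→Route 7 ($43k), Delta→Route 5 ($107k), Summit→Route 6 ($84k) — total 134+43+107+84 = $368k.
Row-greedy (each carrier in turn takes its best remaining route) gives $310k, worse by 58.
Checked against all permutations: $368k is optimal.

Maximum total: $368k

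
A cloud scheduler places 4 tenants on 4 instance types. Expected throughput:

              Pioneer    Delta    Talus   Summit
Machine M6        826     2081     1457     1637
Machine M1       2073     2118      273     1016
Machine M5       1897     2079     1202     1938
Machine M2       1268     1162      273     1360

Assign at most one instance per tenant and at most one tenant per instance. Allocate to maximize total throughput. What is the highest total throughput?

Optimal: Pioneer→Machine M1 (2073 ops/s), Delta→Machine M5 (2079 ops/s), Talus→Machine M6 (1457 ops/s), Summit→Machine M2 (1360 ops/s) — total 2073+2079+1457+1360 = 6969 ops/s.

Maximum total: 6969 ops/s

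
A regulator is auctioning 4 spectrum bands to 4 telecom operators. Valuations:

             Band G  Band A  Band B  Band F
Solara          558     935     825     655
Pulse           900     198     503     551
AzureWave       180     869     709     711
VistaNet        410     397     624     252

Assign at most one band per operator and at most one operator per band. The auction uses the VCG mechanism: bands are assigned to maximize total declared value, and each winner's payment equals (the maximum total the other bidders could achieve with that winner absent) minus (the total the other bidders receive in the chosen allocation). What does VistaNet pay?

VistaNet pays $48M.

Efficient allocation: Solara→Band A ($935M), Pulse→Band G ($900M), AzureWave→Band F ($711M), VistaNet→Band B ($624M); total welfare W = $3170M.
VistaNet receives Band B at value $624M, so the others get W − 624 = $2546M.
Without VistaNet: best allocation of the remaining 3 bidders over all 4 bands is Solara→Band B ($825M), Pulse→Band G ($900M), AzureWave→Band A ($869M), total $2594M.
VCG payment = (others' best without VistaNet) − (others' welfare with VistaNet) = 2594 − 2546 = $48M.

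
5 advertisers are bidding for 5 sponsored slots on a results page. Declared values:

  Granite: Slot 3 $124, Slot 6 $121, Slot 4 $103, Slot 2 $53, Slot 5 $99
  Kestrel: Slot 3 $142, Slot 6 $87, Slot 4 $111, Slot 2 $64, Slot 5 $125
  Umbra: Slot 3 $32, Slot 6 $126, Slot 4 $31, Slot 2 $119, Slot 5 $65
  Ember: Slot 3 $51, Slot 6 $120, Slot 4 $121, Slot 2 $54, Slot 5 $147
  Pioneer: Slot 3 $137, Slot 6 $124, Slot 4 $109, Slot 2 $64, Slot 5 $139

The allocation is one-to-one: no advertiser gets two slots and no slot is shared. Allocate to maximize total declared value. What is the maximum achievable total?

Optimal: Granite→Slot 6 ($121), Kestrel→Slot 3 ($142), Umbra→Slot 2 ($119), Ember→Slot 4 ($121), Pioneer→Slot 5 ($139) — total 121+142+119+121+139 = $642.
Max-entry greedy (repeatedly take the single best remaining cell) gives $577, worse by 65.
Next-best assignment: Granite→Slot 6, Kestrel→Slot 3, Umbra→Slot 2, Ember→Slot 5, Pioneer→Slot 4 = $638.
Checked against all permutations: $642 is optimal.

Maximum total: $642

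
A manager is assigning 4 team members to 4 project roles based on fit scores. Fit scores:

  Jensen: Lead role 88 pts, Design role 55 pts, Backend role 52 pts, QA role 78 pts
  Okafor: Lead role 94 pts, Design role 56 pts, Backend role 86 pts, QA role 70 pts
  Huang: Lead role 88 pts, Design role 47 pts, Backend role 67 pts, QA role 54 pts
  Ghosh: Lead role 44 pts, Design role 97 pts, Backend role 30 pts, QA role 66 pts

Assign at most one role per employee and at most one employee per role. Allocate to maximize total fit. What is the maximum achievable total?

Maximum total: 349 pts

Optimal: Jensen→QA role (78 pts), Okafor→Backend role (86 pts), Huang→Lead role (88 pts), Ghosh→Design role (97 pts) — total 78+86+88+97 = 349 pts.
Swapping Jensen↔Okafor (Jensen→Backend role 52 pts, Okafor→QA role 70 pts) loses 42.
No other one-to-one assignment exceeds 349 pts.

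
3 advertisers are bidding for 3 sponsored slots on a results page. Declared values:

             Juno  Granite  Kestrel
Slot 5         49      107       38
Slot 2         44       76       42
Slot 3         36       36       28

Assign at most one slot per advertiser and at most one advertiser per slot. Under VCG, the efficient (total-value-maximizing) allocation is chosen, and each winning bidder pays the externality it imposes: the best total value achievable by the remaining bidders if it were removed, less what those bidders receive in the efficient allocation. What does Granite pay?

Granite pays $13.

Efficient allocation: Juno→Slot 3 ($36), Granite→Slot 5 ($107), Kestrel→Slot 2 ($42); total welfare W = $185.
Granite receives Slot 5 at value $107, so the others get W − 107 = $78.
Without Granite: best allocation of the remaining 2 bidders over all 3 slots is Juno→Slot 5 ($49), Kestrel→Slot 2 ($42), total $91.
VCG payment = (others' best without Granite) − (others' welfare with Granite) = 91 − 78 = $13.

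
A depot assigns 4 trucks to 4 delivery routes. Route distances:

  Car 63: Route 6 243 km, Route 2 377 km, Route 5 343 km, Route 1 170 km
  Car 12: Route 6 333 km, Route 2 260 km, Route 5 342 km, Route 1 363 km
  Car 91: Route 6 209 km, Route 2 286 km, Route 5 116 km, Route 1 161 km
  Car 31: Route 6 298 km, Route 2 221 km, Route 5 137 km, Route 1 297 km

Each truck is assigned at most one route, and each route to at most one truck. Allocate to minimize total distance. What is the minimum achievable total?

Optimal: Car 63→Route 1 (170 km), Car 12→Route 2 (260 km), Car 91→Route 6 (209 km), Car 31→Route 5 (137 km) — total 170+260+209+137 = 776 km.
Row-greedy (each truck in turn takes its cheapest remaining route) gives 844 km, worse by 68.
No other one-to-one assignment undercuts 776 km.

Minimum total: 776 km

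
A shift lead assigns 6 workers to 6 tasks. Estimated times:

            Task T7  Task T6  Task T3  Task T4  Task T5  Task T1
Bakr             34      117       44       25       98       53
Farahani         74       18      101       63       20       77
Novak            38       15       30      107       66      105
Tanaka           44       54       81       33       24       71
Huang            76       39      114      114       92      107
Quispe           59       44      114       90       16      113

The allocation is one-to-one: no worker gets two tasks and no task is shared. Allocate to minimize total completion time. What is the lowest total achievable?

Optimal: Bakr→Task T1 (53 min), Farahani→Task T6 (18 min), Novak→Task T3 (30 min), Tanaka→Task T4 (33 min), Huang→Task T7 (76 min), Quispe→Task T5 (16 min) — total 53+18+30+33+76+16 = 226 min.
Min-entry greedy (repeatedly take the single cheapest remaining cell) gives 291 min, worse by 65.
No other one-to-one assignment undercuts 226 min.

Minimum total: 226 min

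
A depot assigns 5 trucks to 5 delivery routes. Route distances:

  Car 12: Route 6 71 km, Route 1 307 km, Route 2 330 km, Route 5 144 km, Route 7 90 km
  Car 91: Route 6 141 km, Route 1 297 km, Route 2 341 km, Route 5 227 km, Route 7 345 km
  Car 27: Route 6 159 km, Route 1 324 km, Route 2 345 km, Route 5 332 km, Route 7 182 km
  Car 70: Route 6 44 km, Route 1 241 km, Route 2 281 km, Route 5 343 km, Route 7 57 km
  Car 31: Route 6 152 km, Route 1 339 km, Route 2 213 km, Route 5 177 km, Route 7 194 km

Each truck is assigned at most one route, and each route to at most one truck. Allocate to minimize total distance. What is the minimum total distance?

Optimal: Car 12→Route 5 (144 km), Car 91→Route 1 (297 km), Car 27→Route 6 (159 km), Car 70→Route 7 (57 km), Car 31→Route 2 (213 km) — total 144+297+159+57+213 = 870 km.
Min-entry greedy (repeatedly take the single cheapest remaining cell) gives 953 km, worse by 83.
Next-best assignment: Car 12→Route 5, Car 91→Route 6, Car 27→Route 1, Car 70→Route 7, Car 31→Route 2 = 879 km.

Min total: 870 km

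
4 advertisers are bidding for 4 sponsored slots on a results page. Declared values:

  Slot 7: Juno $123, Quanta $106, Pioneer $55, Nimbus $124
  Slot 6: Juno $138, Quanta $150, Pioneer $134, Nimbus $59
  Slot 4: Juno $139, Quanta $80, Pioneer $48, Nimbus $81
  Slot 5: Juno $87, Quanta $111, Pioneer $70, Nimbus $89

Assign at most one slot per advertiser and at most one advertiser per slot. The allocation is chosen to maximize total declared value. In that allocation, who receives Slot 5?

Quanta receives Slot 5.

Optimal: Juno→Slot 4 ($139), Quanta→Slot 5 ($111), Pioneer→Slot 6 ($134), Nimbus→Slot 7 ($124) — total 139+111+134+124 = $508.
Column-greedy (each slot in turn goes to its best remaining advertiser) gives $483, worse by 25.
Next-best assignment: Juno→Slot 4, Quanta→Slot 6, Pioneer→Slot 5, Nimbus→Slot 7 = $483.
Swapping Juno↔Nimbus (Juno→Slot 7 $123, Nimbus→Slot 4 $81) loses 59.
Quanta's own top slot is Slot 6 ($150), but forcing Quanta→Slot 6 and reassigning the rest optimally gives only $483 — worse by 25.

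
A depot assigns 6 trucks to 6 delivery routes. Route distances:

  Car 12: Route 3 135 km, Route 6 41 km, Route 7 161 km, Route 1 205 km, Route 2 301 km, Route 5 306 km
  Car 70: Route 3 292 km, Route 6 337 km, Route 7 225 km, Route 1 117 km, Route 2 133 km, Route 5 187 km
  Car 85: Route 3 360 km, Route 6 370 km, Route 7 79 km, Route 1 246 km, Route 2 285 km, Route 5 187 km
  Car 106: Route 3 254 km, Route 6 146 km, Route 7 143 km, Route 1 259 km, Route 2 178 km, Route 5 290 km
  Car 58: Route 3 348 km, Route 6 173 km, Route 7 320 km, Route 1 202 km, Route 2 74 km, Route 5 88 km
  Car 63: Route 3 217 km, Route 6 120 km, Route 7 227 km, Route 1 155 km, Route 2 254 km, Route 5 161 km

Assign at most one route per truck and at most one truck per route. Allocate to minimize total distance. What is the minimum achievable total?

Optimal: Car 12→Route 3 (135 km), Car 70→Route 1 (117 km), Car 85→Route 7 (79 km), Car 106→Route 6 (146 km), Car 58→Route 2 (74 km), Car 63→Route 5 (161 km) — total 135+117+79+146+74+161 = 712 km.

Min total: 712 km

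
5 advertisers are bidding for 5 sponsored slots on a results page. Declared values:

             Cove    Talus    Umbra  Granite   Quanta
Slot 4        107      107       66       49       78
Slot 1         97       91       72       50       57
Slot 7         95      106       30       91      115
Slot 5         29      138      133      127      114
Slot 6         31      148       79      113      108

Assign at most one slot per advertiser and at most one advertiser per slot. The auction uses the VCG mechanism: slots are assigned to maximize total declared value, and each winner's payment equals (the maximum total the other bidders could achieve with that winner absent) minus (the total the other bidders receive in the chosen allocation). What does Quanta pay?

Efficient allocation: Cove→Slot 4 ($107), Talus→Slot 6 ($148), Umbra→Slot 1 ($72), Granite→Slot 5 ($127), Quanta→Slot 7 ($115); total welfare W = $569.
Quanta receives Slot 7 at value $115, so the others get W − 115 = $454.
Without Quanta: best allocation of the remaining 4 bidders over all 5 slots is Cove→Slot 4 ($107), Talus→Slot 6 ($148), Umbra→Slot 5 ($133), Granite→Slot 7 ($91), total $479.
VCG payment = (others' best without Quanta) − (others' welfare with Quanta) = 479 − 454 = $25.

Quanta pays $25.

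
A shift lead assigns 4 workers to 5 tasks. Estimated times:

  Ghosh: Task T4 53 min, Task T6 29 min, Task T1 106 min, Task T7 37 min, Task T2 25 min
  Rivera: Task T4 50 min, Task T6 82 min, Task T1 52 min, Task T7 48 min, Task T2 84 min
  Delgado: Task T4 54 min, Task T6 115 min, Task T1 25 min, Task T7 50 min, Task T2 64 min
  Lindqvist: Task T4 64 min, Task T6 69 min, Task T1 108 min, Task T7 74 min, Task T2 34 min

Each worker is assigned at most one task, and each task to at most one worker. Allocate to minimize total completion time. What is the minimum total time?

Optimal: Ghosh→Task T6 (29 min), Rivera→Task T7 (48 min), Delgado→Task T1 (25 min), Lindqvist→Task T2 (34 min) — total 29+48+25+34 = 136 min.
Column-greedy (each task in turn goes to its cheapest remaining worker) gives 178 min, worse by 42.
No other one-to-one assignment undercuts 136 min.

Minimum total: 136 min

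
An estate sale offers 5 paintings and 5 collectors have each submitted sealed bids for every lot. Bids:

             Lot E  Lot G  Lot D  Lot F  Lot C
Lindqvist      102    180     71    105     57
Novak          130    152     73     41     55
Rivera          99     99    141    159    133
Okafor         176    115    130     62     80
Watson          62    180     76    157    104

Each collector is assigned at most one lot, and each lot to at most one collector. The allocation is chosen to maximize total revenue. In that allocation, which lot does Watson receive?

Watson receives Lot F.

This is a one-to-one assignment (maximum-weight bipartite matching).
Optimal: Lindqvist→Lot G ($180), Novak→Lot E ($130), Rivera→Lot C ($133), Okafor→Lot D ($130), Watson→Lot F ($157) — total 180+130+133+130+157 = $730.
Next-best assignment: Lindqvist→Lot G, Novak→Lot D, Rivera→Lot C, Okafor→Lot E, Watson→Lot F = $719.
Swapping Lindqvist↔Novak (Lindqvist→Lot E $102, Novak→Lot G $152) loses 56.
No other one-to-one assignment exceeds $730.
Watson's own top lot is Lot G ($180), but forcing Watson→Lot G and reassigning the rest optimally gives only $678 — worse by 52.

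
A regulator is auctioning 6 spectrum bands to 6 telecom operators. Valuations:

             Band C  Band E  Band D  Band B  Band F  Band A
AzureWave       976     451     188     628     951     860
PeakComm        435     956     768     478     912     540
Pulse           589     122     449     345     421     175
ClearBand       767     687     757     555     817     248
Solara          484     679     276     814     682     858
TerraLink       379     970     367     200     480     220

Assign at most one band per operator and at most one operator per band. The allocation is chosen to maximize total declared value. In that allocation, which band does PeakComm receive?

This is a one-to-one assignment (maximum-weight bipartite matching).
Optimal: AzureWave→Band A ($860M), PeakComm→Band F ($912M), Pulse→Band C ($589M), ClearBand→Band D ($757M), Solara→Band B ($814M), TerraLink→Band E ($970M) — total 860+912+589+757+814+970 = $4902M.
Column-greedy (each band in turn goes to its best remaining operator) gives $4520M, worse by 382.
Next-best assignment: AzureWave→Band C, PeakComm→Band F, Pulse→Band B, ClearBand→Band D, Solara→Band A, TerraLink→Band E = $4818M.
PeakComm's own top band is Band E ($956M), but forcing PeakComm→Band E and reassigning the rest optimally gives only $4456M — worse by 446.

PeakComm receives Band F.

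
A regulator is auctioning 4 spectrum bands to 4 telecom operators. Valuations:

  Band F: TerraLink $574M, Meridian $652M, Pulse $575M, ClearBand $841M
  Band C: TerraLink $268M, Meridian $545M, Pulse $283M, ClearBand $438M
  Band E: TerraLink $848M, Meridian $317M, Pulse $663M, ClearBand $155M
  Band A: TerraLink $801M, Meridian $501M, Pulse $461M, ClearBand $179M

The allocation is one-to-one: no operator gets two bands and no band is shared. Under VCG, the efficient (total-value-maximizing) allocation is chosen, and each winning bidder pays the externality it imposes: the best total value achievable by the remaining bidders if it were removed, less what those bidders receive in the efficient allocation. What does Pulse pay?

Pulse pays $47M.

Efficient allocation: TerraLink→Band A ($801M), Meridian→Band C ($545M), Pulse→Band E ($663M), ClearBand→Band F ($841M); total welfare W = $2850M.
Pulse receives Band E at value $663M, so the others get W − 663 = $2187M.
Without Pulse: best allocation of the remaining 3 bidders over all 4 bands is TerraLink→Band E ($848M), Meridian→Band C ($545M), ClearBand→Band F ($841M), total $2234M.
VCG payment = (others' best without Pulse) − (others' welfare with Pulse) = 2234 − 2187 = $47M.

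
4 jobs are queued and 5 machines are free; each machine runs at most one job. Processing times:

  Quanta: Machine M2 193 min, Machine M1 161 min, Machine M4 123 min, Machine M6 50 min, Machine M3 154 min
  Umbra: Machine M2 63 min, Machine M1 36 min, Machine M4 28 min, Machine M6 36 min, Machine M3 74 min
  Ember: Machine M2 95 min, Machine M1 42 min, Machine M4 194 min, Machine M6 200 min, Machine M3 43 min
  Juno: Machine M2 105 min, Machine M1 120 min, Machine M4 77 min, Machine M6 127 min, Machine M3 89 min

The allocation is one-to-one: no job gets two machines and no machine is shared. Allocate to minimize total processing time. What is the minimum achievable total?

Optimal: Quanta→Machine M6 (50 min), Umbra→Machine M1 (36 min), Ember→Machine M3 (43 min), Juno→Machine M4 (77 min) — total 50+36+43+77 = 206 min.
Row-greedy (each job in turn takes its cheapest remaining machine) gives 209 min, worse by 3.
Next-best assignment: Quanta→Machine M6, Umbra→Machine M4, Ember→Machine M1, Juno→Machine M3 = 209 min.
Every other assignment is strictly worse.

Min total: 206 min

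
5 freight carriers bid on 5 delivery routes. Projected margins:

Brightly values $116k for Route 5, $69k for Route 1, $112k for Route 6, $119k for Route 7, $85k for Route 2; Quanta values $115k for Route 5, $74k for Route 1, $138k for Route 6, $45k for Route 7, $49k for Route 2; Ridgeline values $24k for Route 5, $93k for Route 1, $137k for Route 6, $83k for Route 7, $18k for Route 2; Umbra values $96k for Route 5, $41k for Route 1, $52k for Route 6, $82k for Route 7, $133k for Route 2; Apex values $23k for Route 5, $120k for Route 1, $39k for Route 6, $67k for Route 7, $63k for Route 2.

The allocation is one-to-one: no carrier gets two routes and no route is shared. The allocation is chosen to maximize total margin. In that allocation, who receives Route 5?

Quanta receives Route 5.

Optimal: Brightly→Route 7 ($119k), Quanta→Route 5 ($115k), Ridgeline→Route 6 ($137k), Umbra→Route 2 ($133k), Apex→Route 1 ($120k) — total 119+115+137+133+120 = $624k.
Row-greedy (each carrier in turn takes its best remaining route) gives $506k, worse by 118.
Swapping Umbra↔Brightly (Umbra→Route 7 $82k, Brightly→Route 2 $85k) loses 85.
Every other assignment is strictly worse.
Quanta's own top route is Route 6 ($138k), but forcing Quanta→Route 6 and reassigning the rest optimally gives only $590k — worse by 34.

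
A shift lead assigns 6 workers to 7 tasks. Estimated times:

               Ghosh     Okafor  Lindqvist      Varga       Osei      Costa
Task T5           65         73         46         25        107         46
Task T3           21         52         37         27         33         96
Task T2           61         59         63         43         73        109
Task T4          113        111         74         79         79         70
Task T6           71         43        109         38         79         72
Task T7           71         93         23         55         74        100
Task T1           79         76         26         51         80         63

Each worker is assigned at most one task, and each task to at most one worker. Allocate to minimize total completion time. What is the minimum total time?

Optimal: Ghosh→Task T3 (21 min), Okafor→Task T6 (43 min), Lindqvist→Task T7 (23 min), Varga→Task T5 (25 min), Osei→Task T2 (73 min), Costa→Task T1 (63 min) — total 21+43+23+25+73+63 = 248 min.
Column-greedy (each task in turn goes to its cheapest remaining worker) gives 277 min, worse by 29.

Min total: 248 min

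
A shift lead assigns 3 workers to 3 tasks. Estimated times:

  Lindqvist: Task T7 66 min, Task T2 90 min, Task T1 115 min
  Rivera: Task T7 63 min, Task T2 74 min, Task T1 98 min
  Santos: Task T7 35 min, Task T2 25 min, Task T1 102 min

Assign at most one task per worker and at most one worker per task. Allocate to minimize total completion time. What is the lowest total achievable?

Min total: 189 min

Treat this as an assignment problem: match each worker to one task.
Optimal: Lindqvist→Task T7 (66 min), Rivera→Task T1 (98 min), Santos→Task T2 (25 min) — total 66+98+25 = 189 min.
Row-greedy (each worker in turn takes its cheapest remaining task) gives 242 min, worse by 53.
Next-best assignment: Lindqvist→Task T1, Rivera→Task T7, Santos→Task T2 = 203 min.
No other one-to-one assignment undercuts 189 min.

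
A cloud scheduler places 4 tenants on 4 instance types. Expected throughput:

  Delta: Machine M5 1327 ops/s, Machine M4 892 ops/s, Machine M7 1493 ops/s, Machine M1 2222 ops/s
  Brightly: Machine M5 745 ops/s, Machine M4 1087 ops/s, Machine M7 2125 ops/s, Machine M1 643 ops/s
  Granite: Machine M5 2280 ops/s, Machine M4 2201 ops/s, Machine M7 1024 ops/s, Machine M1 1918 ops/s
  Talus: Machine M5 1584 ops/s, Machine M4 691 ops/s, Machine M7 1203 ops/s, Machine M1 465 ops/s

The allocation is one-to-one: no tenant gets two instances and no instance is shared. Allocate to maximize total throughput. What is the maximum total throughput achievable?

Max total: 8132 ops/s

This is a one-to-one assignment (maximum-weight bipartite matching).
Optimal: Delta→Machine M1 (2222 ops/s), Brightly→Machine M7 (2125 ops/s), Granite→Machine M4 (2201 ops/s), Talus→Machine M5 (1584 ops/s) — total 2222+2125+2201+1584 = 8132 ops/s.
Column-greedy (each instance in turn goes to its best remaining tenant) gives 5325 ops/s, worse by 2807.
Swapping Delta↔Talus (Delta→Machine M5 1327 ops/s, Talus→Machine M1 465 ops/s) loses 2014.
Checked against all permutations: 8132 ops/s is optimal.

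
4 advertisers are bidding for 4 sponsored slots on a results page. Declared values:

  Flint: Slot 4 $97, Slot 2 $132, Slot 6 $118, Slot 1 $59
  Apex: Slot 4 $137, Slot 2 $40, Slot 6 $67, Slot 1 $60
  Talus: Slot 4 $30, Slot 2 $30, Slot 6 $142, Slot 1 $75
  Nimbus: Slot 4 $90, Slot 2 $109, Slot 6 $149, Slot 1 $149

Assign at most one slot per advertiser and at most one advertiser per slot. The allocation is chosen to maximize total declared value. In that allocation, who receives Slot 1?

Nimbus receives Slot 1.

This is a one-to-one assignment (maximum-weight bipartite matching).
Optimal: Flint→Slot 2 ($132), Apex→Slot 4 ($137), Talus→Slot 6 ($142), Nimbus→Slot 1 ($149) — total 132+137+142+149 = $560.
Max-entry greedy (repeatedly take the single best remaining cell) gives $493, worse by 67.
Swapping Apex↔Flint (Apex→Slot 2 $40, Flint→Slot 4 $97) loses 132.
Nimbus's own top slot is Slot 6 ($149), but forcing Nimbus→Slot 6 and reassigning the rest optimally gives only $493 — worse by 67.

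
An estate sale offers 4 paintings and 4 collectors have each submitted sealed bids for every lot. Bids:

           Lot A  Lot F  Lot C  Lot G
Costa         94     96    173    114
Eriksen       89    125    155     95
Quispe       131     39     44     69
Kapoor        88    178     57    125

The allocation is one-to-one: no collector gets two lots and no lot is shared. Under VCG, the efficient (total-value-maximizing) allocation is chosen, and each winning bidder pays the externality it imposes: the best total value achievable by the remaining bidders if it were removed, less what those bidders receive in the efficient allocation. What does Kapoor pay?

Efficient allocation: Costa→Lot G ($114), Eriksen→Lot C ($155), Quispe→Lot A ($131), Kapoor→Lot F ($178); total welfare W = $578.
Kapoor receives Lot F at value $178, so the others get W − 178 = $400.
Without Kapoor: best allocation of the remaining 3 bidders over all 4 lots is Costa→Lot C ($173), Eriksen→Lot F ($125), Quispe→Lot A ($131), total $429.
VCG payment = (others' best without Kapoor) − (others' welfare with Kapoor) = 429 − 400 = $29.

Kapoor pays $29.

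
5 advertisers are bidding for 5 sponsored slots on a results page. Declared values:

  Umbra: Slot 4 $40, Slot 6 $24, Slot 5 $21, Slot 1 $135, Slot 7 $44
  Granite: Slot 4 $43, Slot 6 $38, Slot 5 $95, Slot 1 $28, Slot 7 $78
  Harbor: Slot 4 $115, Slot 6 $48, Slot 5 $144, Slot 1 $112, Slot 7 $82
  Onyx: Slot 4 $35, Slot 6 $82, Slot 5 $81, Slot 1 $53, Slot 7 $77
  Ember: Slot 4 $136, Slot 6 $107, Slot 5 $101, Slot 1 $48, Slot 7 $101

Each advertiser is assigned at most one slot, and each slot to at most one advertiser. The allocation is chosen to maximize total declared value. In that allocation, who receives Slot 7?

Granite receives Slot 7.

Optimal: Umbra→Slot 1 ($135), Granite→Slot 7 ($78), Harbor→Slot 5 ($144), Onyx→Slot 6 ($82), Ember→Slot 4 ($136) — total 135+78+144+82+136 = $575.
Row-greedy (each advertiser in turn takes its best remaining slot) gives $528, worse by 47.
Granite's own top slot is Slot 5 ($95), but forcing Granite→Slot 5 and reassigning the rest optimally gives only $530 — worse by 45.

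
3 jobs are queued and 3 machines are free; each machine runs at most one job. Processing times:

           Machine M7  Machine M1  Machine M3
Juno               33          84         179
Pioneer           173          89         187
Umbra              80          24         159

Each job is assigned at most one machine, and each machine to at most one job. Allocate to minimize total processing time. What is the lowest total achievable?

Minimum total: 244 min

This is a one-to-one assignment (minimum-cost bipartite matching).
Optimal: Juno→Machine M7 (33 min), Pioneer→Machine M3 (187 min), Umbra→Machine M1 (24 min) — total 33+187+24 = 244 min.
Row-greedy (each job in turn takes its cheapest remaining machine) gives 281 min, worse by 37.
Every other assignment is strictly worse.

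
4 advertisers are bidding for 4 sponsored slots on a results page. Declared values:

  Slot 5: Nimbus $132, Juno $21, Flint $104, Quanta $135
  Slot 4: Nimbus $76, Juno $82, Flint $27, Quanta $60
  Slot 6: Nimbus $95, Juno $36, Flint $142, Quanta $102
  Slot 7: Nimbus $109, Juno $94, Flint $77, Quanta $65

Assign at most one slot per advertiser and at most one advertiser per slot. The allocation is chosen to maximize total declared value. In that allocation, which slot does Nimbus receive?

Optimal: Nimbus→Slot 7 ($109), Juno→Slot 4 ($82), Flint→Slot 6 ($142), Quanta→Slot 5 ($135) — total 109+82+142+135 = $468.
Row-greedy (each advertiser in turn takes its best remaining slot) gives $428, worse by 40.
Nimbus's own top slot is Slot 5 ($132), but forcing Nimbus→Slot 5 and reassigning the rest optimally gives only $428 — worse by 40.

Nimbus receives Slot 7.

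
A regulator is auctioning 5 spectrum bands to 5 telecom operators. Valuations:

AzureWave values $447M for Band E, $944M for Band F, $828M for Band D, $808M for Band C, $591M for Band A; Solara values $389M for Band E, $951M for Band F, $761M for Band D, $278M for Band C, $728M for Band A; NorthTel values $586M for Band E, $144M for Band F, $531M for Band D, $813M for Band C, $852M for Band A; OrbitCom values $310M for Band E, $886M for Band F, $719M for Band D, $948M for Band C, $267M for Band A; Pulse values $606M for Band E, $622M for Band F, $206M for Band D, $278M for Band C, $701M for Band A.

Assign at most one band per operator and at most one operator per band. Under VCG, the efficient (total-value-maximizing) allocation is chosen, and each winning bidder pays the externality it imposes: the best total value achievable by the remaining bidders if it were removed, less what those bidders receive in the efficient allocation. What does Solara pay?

Efficient allocation: AzureWave→Band D ($828M), Solara→Band F ($951M), NorthTel→Band A ($852M), OrbitCom→Band C ($948M), Pulse→Band E ($606M); total welfare W = $4185M.
Solara receives Band F at value $951M, so the others get W − 951 = $3234M.
Without Solara: best allocation of the remaining 4 bidders over all 5 bands is AzureWave→Band F ($944M), NorthTel→Band A ($852M), OrbitCom→Band C ($948M), Pulse→Band E ($606M), total $3350M.
VCG payment = (others' best without Solara) − (others' welfare with Solara) = 3350 − 3234 = $116M.

Solara pays $116M.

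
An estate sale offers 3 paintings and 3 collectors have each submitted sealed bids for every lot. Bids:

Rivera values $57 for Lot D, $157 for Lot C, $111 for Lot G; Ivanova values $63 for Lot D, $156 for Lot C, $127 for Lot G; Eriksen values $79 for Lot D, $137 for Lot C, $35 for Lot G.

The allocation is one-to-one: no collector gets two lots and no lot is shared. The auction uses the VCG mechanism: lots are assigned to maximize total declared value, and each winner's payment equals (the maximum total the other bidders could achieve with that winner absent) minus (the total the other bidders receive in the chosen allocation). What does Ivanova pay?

Ivanova pays $12.

Efficient allocation: Rivera→Lot C ($157), Ivanova→Lot G ($127), Eriksen→Lot D ($79); total welfare W = $363.
Ivanova receives Lot G at value $127, so the others get W − 127 = $236.
Without Ivanova: best allocation of the remaining 2 bidders over all 3 lots is Rivera→Lot G ($111), Eriksen→Lot C ($137), total $248.
VCG payment = (others' best without Ivanova) − (others' welfare with Ivanova) = 248 − 236 = $12.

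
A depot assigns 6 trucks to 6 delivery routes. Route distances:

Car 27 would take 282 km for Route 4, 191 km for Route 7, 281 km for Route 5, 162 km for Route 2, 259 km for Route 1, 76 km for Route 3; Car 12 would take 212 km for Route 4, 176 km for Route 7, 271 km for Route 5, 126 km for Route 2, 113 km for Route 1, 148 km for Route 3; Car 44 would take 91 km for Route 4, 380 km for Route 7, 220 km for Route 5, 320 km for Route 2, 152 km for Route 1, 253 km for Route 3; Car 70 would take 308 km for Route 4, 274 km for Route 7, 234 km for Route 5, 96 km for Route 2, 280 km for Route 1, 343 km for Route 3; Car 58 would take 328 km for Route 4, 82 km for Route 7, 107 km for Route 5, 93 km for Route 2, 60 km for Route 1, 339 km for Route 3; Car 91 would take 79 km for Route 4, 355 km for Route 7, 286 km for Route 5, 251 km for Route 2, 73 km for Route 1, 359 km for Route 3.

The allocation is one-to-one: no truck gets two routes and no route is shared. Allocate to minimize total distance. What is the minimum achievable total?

Optimal: Car 27→Route 3 (76 km), Car 12→Route 7 (176 km), Car 44→Route 4 (91 km), Car 70→Route 2 (96 km), Car 58→Route 5 (107 km), Car 91→Route 1 (73 km) — total 76+176+91+96+107+73 = 619 km.
Column-greedy (each route in turn goes to its cheapest remaining truck) gives 666 km, worse by 47.
Next-best assignment: Car 27→Route 3, Car 12→Route 1, Car 44→Route 5, Car 70→Route 2, Car 58→Route 7, Car 91→Route 4 = 666 km.

Minimum total: 619 km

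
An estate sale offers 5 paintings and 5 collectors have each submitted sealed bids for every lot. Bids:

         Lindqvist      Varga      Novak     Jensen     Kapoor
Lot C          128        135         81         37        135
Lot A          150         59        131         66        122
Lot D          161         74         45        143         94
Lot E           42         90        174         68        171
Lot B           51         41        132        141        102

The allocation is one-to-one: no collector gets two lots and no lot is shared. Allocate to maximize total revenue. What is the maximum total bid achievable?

Maximum total: $739

Optimal: Lindqvist→Lot D ($161), Varga→Lot C ($135), Novak→Lot A ($131), Jensen→Lot B ($141), Kapoor→Lot E ($171) — total 161+135+131+141+171 = $739.
Row-greedy (each collector in turn takes its best remaining lot) gives $733, worse by 6.
Next-best assignment: Lindqvist→Lot D, Varga→Lot C, Novak→Lot E, Jensen→Lot B, Kapoor→Lot A = $733.
Swapping Kapoor↔Varga (Kapoor→Lot C $135, Varga→Lot E $90) loses 81.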